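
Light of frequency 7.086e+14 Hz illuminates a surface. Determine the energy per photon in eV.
2.9305 eV

Using E = hf:

E = hf = (6.626×10⁻³⁴ J·s)(7.086e+14 Hz)
E = 2.9305 eV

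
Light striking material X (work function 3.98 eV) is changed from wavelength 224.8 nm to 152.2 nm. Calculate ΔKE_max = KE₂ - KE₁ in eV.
2.6308 eV

Using Einstein's equation: KE_max = hc/λ - φ

For λ₁ = 224.8 nm:
KE₁ = hc/λ₁ - φ = 5.5153 - 3.98 = 1.5353 eV

For λ₂ = 152.2 nm:
KE₂ = hc/λ₂ - φ = 8.1461 - 3.98 = 4.1661 eV

Change in KE:
ΔKE = KE₂ - KE₁ = 4.1661 - 1.5353 = 2.6308 eV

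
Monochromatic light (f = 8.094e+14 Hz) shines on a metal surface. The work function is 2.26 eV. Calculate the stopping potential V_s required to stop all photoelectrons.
1.0874 V

The stopping potential V_s satisfies: eV_s = KE_max

First, find KE_max using Einstein's equation:
E_photon = hf = (6.626×10⁻³⁴ J·s)(8.094e+14 Hz) = 3.3474 eV
KE_max = E_photon - φ = 3.3474 - 2.26 = 1.0874 eV

Since eV_s = KE_max:
V_s = KE_max/e = 1.0874 V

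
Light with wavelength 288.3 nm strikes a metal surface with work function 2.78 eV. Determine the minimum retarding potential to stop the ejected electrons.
1.5205 V

The stopping potential V_s satisfies: eV_s = KE_max

First, find KE_max using Einstein's equation:
E_photon = hc/λ = 4.3005 eV
KE_max = E_photon - φ = 4.3005 - 2.78 = 1.5205 eV

Since eV_s = KE_max:
V_s = KE_max/e = 1.5205 V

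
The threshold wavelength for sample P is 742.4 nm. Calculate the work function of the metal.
1.67 eV

At the threshold wavelength, photon energy equals work function:
φ = hc/λ₀

Calculating:
φ = (6.626×10⁻³⁴ J·s)(3×10⁸ m/s) / (742.4×10⁻⁹ m)
φ = 1.67 eV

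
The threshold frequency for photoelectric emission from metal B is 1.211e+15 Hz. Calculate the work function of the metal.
5.01 eV

At the threshold frequency, photon energy equals work function:
φ = hf₀

Calculating:
φ = (6.626×10⁻³⁴ J·s)(1.211e+15 Hz)
φ = 5.01 eV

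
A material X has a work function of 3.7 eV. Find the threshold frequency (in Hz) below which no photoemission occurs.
8.9466e+14 Hz

The threshold frequency is when the photon energy equals the work function:
hf₀ = φ

Solving for f₀:
f₀ = φ/h = (3.7 eV × 1.602×10⁻¹⁹ J/eV) / (6.626×10⁻³⁴ J·s)
f₀ = 8.9466e+14 Hz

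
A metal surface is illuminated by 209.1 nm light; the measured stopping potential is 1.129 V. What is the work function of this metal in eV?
4.80 eV

The stopping potential gives the maximum kinetic energy: KE_max = eV_s = 1.129 eV

From Einstein's photoelectric equation: KE_max = hc/λ - φ
Rearranging: φ = hc/λ - KE_max

Calculate photon energy:
E_photon = hc/λ = (6.626×10⁻³⁴ J·s)(3×10⁸ m/s) / (209.1×10⁻⁹ m) = 5.9294 eV

Therefore:
φ = 5.9294 - 1.129 = 4.80 eV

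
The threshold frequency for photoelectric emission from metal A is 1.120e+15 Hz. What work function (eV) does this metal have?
4.63 eV

At the threshold frequency, photon energy equals work function:
φ = hf₀

Calculating:
φ = (6.626×10⁻³⁴ J·s)(1.120e+15 Hz)
φ = 4.63 eV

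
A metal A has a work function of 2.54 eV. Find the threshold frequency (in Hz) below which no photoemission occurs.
6.1417e+14 Hz

The threshold frequency is when the photon energy equals the work function:
hf₀ = φ

Solving for f₀:
f₀ = φ/h = (2.54 eV × 1.602×10⁻¹⁹ J/eV) / (6.626×10⁻³⁴ J·s)
f₀ = 6.1417e+14 Hz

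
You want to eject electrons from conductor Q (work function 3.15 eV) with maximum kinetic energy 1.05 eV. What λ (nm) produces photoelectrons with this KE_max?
295.20 nm

From Einstein's equation: KE_max = hc/λ - φ

Rearranging for λ:
hc/λ = KE_max + φ
λ = hc/(KE_max + φ)

Required photon energy:
E_photon = KE_max + φ = 1.05 + 3.15 = 4.20 eV

Required wavelength:
λ = hc/E_photon = (6.626×10⁻³⁴)(3×10⁸) / (4.20 × 1.602×10⁻¹⁹)
λ = 295.20 nm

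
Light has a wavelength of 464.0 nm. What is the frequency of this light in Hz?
6.4610e+14 Hz

Using the wave equation: c = fλ

Solving for frequency:
f = c/λ = (3×10⁸ m/s) / (464.0×10⁻⁹ m)
f = 6.4610e+14 Hz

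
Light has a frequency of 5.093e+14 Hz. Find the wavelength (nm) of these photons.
588.64 nm

Using the wave equation: c = fλ

Solving for wavelength:
λ = c/f = (3×10⁸ m/s) / (5.093e+14 Hz)
λ = 588.64 nm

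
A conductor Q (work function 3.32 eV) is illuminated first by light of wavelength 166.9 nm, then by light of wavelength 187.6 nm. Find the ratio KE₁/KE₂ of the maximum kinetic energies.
1.2492

Using Einstein's equation: KE_max = hc/λ - φ

For λ₁ = 166.9 nm:
E₁ = hc/λ₁ = 7.4287 eV
KE₁ = E₁ - φ = 7.4287 - 3.32 = 4.1087 eV

For λ₂ = 187.6 nm:
E₂ = hc/λ₂ = 6.6090 eV
KE₂ = E₂ - φ = 6.6090 - 3.32 = 3.2890 eV

Ratio: KE₁/KE₂ = 4.1087/3.2890 = 1.2492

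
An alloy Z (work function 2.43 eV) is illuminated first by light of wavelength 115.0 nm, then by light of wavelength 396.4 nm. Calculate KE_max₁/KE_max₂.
11.9687

Using Einstein's equation: KE_max = hc/λ - φ

For λ₁ = 115.0 nm:
E₁ = hc/λ₁ = 10.7812 eV
KE₁ = E₁ - φ = 10.7812 - 2.43 = 8.3512 eV

For λ₂ = 396.4 nm:
E₂ = hc/λ₂ = 3.1278 eV
KE₂ = E₂ - φ = 3.1278 - 2.43 = 0.6978 eV

Ratio: KE₁/KE₂ = 8.3512/0.6978 = 11.9687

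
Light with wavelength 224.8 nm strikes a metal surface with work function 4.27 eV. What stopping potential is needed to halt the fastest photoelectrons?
1.2453 V

The stopping potential V_s satisfies: eV_s = KE_max

First, find KE_max using Einstein's equation:
E_photon = hc/λ = 5.5153 eV
KE_max = E_photon - φ = 5.5153 - 4.27 = 1.2453 eV

Since eV_s = KE_max:
V_s = KE_max/e = 1.2453 V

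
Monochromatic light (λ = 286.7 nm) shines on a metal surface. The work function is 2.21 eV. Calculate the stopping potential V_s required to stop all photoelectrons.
2.1145 V

The stopping potential V_s satisfies: eV_s = KE_max

First, find KE_max using Einstein's equation:
E_photon = hc/λ = 4.3245 eV
KE_max = E_photon - φ = 4.3245 - 2.21 = 2.1145 eV

Since eV_s = KE_max:
V_s = KE_max/e = 2.1145 V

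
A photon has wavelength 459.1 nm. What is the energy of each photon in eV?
2.7006 eV

Using E = hf = hc/λ:

E = hc/λ = (6.626×10⁻³⁴ J·s)(3×10⁸ m/s) / (459.1×10⁻⁹ m)
E = 2.7006 eV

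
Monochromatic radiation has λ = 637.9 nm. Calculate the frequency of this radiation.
4.6997e+14 Hz

Using the wave equation: c = fλ

Solving for frequency:
f = c/λ = (3×10⁸ m/s) / (637.9×10⁻⁹ m)
f = 4.6997e+14 Hz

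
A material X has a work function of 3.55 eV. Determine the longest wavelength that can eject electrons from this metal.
349.25 nm

The threshold wavelength is when the photon energy equals the work function:
hc/λ₀ = φ

Solving for λ₀:
λ₀ = hc/φ = (6.626×10⁻³⁴ J·s)(3×10⁸ m/s) / (3.55 eV × 1.602×10⁻¹⁹ J/eV)
λ₀ = 349.25 nm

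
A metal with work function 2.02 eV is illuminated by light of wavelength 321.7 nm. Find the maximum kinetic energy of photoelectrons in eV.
1.8340 eV

Using Einstein's photoelectric equation: KE_max = hf - φ = hc/λ - φ

First, calculate the photon energy:
E_photon = hc/λ = (6.626×10⁻³⁴ J·s)(3×10⁸ m/s) / (321.7×10⁻⁹ m)
E_photon = 3.8540 eV

Then, the maximum kinetic energy:
KE_max = E_photon - φ = 3.8540 eV - 2.02 eV = 1.8340 eV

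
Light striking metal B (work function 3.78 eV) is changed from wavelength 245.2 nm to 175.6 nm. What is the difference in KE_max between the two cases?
2.0042 eV

Using Einstein's equation: KE_max = hc/λ - φ

For λ₁ = 245.2 nm:
KE₁ = hc/λ₁ - φ = 5.0565 - 3.78 = 1.2765 eV

For λ₂ = 175.6 nm:
KE₂ = hc/λ₂ - φ = 7.0606 - 3.78 = 3.2806 eV

Change in KE:
ΔKE = KE₂ - KE₁ = 3.2806 - 1.2765 = 2.0042 eV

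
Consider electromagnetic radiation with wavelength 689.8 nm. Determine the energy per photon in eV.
1.7974 eV

Using E = hf = hc/λ:

E = hc/λ = (6.626×10⁻³⁴ J·s)(3×10⁸ m/s) / (689.8×10⁻⁹ m)
E = 1.7974 eV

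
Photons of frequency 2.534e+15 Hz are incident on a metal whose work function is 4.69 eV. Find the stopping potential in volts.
5.7898 V

The stopping potential V_s satisfies: eV_s = KE_max

First, find KE_max using Einstein's equation:
E_photon = hf = (6.626×10⁻³⁴ J·s)(2.534e+15 Hz) = 10.4798 eV
KE_max = E_photon - φ = 10.4798 - 4.69 = 5.7898 eV

Since eV_s = KE_max:
V_s = KE_max/e = 5.7898 V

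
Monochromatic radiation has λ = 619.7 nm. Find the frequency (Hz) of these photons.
4.8377e+14 Hz

Using the wave equation: c = fλ

Solving for frequency:
f = c/λ = (3×10⁸ m/s) / (619.7×10⁻⁹ m)
f = 4.8377e+14 Hz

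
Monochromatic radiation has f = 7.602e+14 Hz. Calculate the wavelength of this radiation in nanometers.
394.36 nm

Using the wave equation: c = fλ

Solving for wavelength:
λ = c/f = (3×10⁸ m/s) / (7.602e+14 Hz)
λ = 394.36 nm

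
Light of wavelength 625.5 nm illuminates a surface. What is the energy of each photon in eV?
1.9822 eV

Using E = hf = hc/λ:

E = hc/λ = (6.626×10⁻³⁴ J·s)(3×10⁸ m/s) / (625.5×10⁻⁹ m)
E = 1.9822 eV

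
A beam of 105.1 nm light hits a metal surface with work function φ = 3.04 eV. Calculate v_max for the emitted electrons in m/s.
1.7551e+06 m/s

First, find the maximum kinetic energy:
E_photon = hc/λ = 11.7968 eV
KE_max = E_photon - φ = 11.7968 - 3.04 = 8.7568 eV

Convert to Joules: KE_max = 8.7568 × 1.602×10⁻¹⁹ J = 1.4030e-18 J

Then use KE = ½mv² to find velocity:
v = √(2·KE/m) = √(2 × 1.4030e-18 J / 9.109e-31 kg)
v = 1.7551e+06 m/s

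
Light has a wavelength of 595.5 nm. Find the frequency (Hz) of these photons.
5.0343e+14 Hz

Using the wave equation: c = fλ

Solving for frequency:
f = c/λ = (3×10⁸ m/s) / (595.5×10⁻⁹ m)
f = 5.0343e+14 Hz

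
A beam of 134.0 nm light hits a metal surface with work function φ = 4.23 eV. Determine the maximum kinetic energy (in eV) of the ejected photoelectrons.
5.0226 eV

Using Einstein's photoelectric equation: KE_max = hf - φ = hc/λ - φ

First, calculate the photon energy:
E_photon = hc/λ = (6.626×10⁻³⁴ J·s)(3×10⁸ m/s) / (134.0×10⁻⁹ m)
E_photon = 9.2526 eV

Then, the maximum kinetic energy:
KE_max = E_photon - φ = 9.2526 eV - 4.23 eV = 5.0226 eV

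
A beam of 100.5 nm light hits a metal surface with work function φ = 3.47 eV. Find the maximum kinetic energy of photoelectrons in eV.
8.8667 eV

Using Einstein's photoelectric equation: KE_max = hf - φ = hc/λ - φ

First, calculate the photon energy:
E_photon = hc/λ = (6.626×10⁻³⁴ J·s)(3×10⁸ m/s) / (100.5×10⁻⁹ m)
E_photon = 12.3367 eV

Then, the maximum kinetic energy:
KE_max = E_photon - φ = 12.3367 eV - 3.47 eV = 8.8667 eV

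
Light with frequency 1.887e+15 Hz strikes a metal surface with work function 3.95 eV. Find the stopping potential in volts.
3.8540 V

The stopping potential V_s satisfies: eV_s = KE_max

First, find KE_max using Einstein's equation:
E_photon = hf = (6.626×10⁻³⁴ J·s)(1.887e+15 Hz) = 7.8040 eV
KE_max = E_photon - φ = 7.8040 - 3.95 = 3.8540 eV

Since eV_s = KE_max:
V_s = KE_max/e = 3.8540 V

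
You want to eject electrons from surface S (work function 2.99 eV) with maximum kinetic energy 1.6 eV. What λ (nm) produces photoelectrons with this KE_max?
270.12 nm

From Einstein's equation: KE_max = hc/λ - φ

Rearranging for λ:
hc/λ = KE_max + φ
λ = hc/(KE_max + φ)

Required photon energy:
E_photon = KE_max + φ = 1.6 + 2.99 = 4.59 eV

Required wavelength:
λ = hc/E_photon = (6.626×10⁻³⁴)(3×10⁸) / (4.59 × 1.602×10⁻¹⁹)
λ = 270.12 nm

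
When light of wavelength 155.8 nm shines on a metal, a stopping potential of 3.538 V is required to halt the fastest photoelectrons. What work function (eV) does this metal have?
4.42 eV

The stopping potential gives the maximum kinetic energy: KE_max = eV_s = 3.538 eV

From Einstein's photoelectric equation: KE_max = hc/λ - φ
Rearranging: φ = hc/λ - KE_max

Calculate photon energy:
E_photon = hc/λ = (6.626×10⁻³⁴ J·s)(3×10⁸ m/s) / (155.8×10⁻⁹ m) = 7.9579 eV

Therefore:
φ = 7.9579 - 3.538 = 4.42 eV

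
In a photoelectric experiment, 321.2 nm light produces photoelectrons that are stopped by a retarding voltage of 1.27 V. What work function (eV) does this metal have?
2.59 eV

The stopping potential gives the maximum kinetic energy: KE_max = eV_s = 1.27 eV

From Einstein's photoelectric equation: KE_max = hc/λ - φ
Rearranging: φ = hc/λ - KE_max

Calculate photon energy:
E_photon = hc/λ = (6.626×10⁻³⁴ J·s)(3×10⁸ m/s) / (321.2×10⁻⁹ m) = 3.8600 eV

Therefore:
φ = 3.8600 - 1.27 = 2.59 eV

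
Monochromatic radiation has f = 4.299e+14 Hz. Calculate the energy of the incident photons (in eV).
1.7779 eV

Using E = hf:

E = hf = (6.626×10⁻³⁴ J·s)(4.299e+14 Hz)
E = 1.7779 eV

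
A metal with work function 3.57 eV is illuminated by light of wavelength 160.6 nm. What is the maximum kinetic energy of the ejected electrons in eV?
4.1501 eV

Using Einstein's photoelectric equation: KE_max = hf - φ = hc/λ - φ

First, calculate the photon energy:
E_photon = hc/λ = (6.626×10⁻³⁴ J·s)(3×10⁸ m/s) / (160.6×10⁻⁹ m)
E_photon = 7.7201 eV

Then, the maximum kinetic energy:
KE_max = E_photon - φ = 7.7201 eV - 3.57 eV = 4.1501 eV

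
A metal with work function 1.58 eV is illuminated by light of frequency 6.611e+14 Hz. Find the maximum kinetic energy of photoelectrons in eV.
1.1541 eV

Using Einstein's photoelectric equation: KE_max = hf - φ

First, calculate the photon energy:
E_photon = hf = (6.626×10⁻³⁴ J·s)(6.611e+14 Hz)
E_photon = 2.7341 eV

Then, the maximum kinetic energy:
KE_max = E_photon - φ = 2.7341 eV - 1.58 eV = 1.1541 eV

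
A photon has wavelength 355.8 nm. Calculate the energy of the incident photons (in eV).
3.4847 eV

Using E = hf = hc/λ:

E = hc/λ = (6.626×10⁻³⁴ J·s)(3×10⁸ m/s) / (355.8×10⁻⁹ m)
E = 3.4847 eV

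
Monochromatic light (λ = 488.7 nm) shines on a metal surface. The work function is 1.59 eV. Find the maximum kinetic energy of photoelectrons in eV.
0.9470 eV

Using Einstein's photoelectric equation: KE_max = hf - φ = hc/λ - φ

First, calculate the photon energy:
E_photon = hc/λ = (6.626×10⁻³⁴ J·s)(3×10⁸ m/s) / (488.7×10⁻⁹ m)
E_photon = 2.5370 eV

Then, the maximum kinetic energy:
KE_max = E_photon - φ = 2.5370 eV - 1.59 eV = 0.9470 eV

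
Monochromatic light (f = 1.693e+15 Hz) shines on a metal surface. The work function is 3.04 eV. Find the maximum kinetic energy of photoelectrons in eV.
3.9617 eV

Using Einstein's photoelectric equation: KE_max = hf - φ

First, calculate the photon energy:
E_photon = hf = (6.626×10⁻³⁴ J·s)(1.693e+15 Hz)
E_photon = 7.0017 eV

Then, the maximum kinetic energy:
KE_max = E_photon - φ = 7.0017 eV - 3.04 eV = 3.9617 eV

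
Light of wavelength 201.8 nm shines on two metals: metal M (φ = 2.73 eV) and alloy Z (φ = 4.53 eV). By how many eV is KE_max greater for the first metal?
1.8000 eV

Using KE_max = hc/λ - φ for each metal:

Photon energy: E = hc/λ = 6.1439 eV

For metal M (φ₁ = 2.73 eV):
KE₁ = E - φ₁ = 6.1439 - 2.73 = 3.4139 eV

For alloy Z (φ₂ = 4.53 eV):
KE₂ = E - φ₂ = 6.1439 - 4.53 = 1.6139 eV

Difference:
ΔKE = KE₁ - KE₂ = 3.4139 - 1.6139 = 1.8000 eV

Note: The difference equals the difference in work functions: 4.53 - 2.73 = 1.80 eV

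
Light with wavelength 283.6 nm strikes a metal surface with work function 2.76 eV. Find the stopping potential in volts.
1.6118 V

The stopping potential V_s satisfies: eV_s = KE_max

First, find KE_max using Einstein's equation:
E_photon = hc/λ = 4.3718 eV
KE_max = E_photon - φ = 4.3718 - 2.76 = 1.6118 eV

Since eV_s = KE_max:
V_s = KE_max/e = 1.6118 V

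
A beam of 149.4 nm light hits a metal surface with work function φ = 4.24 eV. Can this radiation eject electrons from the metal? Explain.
Yes

For photoemission, the photon energy must exceed the work function.

Photon energy: E = hc/λ = 8.2988 eV
Work function: φ = 4.24 eV

Since E_photon (8.2988 eV) > φ (4.24 eV), photoemission WILL occur.
The threshold wavelength is λ₀ = hc/φ = 292.4 nm.
Since 149.4 nm < 292.4 nm, the light has sufficient energy.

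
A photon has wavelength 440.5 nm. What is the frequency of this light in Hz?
6.8057e+14 Hz

Using the wave equation: c = fλ

Solving for frequency:
f = c/λ = (3×10⁸ m/s) / (440.5×10⁻⁹ m)
f = 6.8057e+14 Hz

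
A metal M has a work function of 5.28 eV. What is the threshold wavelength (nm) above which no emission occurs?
234.82 nm

The threshold wavelength is when the photon energy equals the work function:
hc/λ₀ = φ

Solving for λ₀:
λ₀ = hc/φ = (6.626×10⁻³⁴ J·s)(3×10⁸ m/s) / (5.28 eV × 1.602×10⁻¹⁹ J/eV)
λ₀ = 234.82 nm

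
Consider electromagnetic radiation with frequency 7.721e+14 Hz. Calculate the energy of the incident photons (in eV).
3.1931 eV

Using E = hf:

E = hf = (6.626×10⁻³⁴ J·s)(7.721e+14 Hz)
E = 3.1931 eV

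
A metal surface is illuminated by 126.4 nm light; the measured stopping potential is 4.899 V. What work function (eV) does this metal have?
4.91 eV

The stopping potential gives the maximum kinetic energy: KE_max = eV_s = 4.899 eV

From Einstein's photoelectric equation: KE_max = hc/λ - φ
Rearranging: φ = hc/λ - KE_max

Calculate photon energy:
E_photon = hc/λ = (6.626×10⁻³⁴ J·s)(3×10⁸ m/s) / (126.4×10⁻⁹ m) = 9.8089 eV

Therefore:
φ = 9.8089 - 4.899 = 4.91 eV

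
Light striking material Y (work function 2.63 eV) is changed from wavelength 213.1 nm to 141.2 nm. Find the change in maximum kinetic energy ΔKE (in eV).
2.9626 eV

Using Einstein's equation: KE_max = hc/λ - φ

For λ₁ = 213.1 nm:
KE₁ = hc/λ₁ - φ = 5.8181 - 2.63 = 3.1881 eV

For λ₂ = 141.2 nm:
KE₂ = hc/λ₂ - φ = 8.7808 - 2.63 = 6.1508 eV

Change in KE:
ΔKE = KE₂ - KE₁ = 6.1508 - 3.1881 = 2.9626 eV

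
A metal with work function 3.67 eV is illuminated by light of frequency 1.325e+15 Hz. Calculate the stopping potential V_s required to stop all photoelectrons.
1.8098 V

The stopping potential V_s satisfies: eV_s = KE_max

First, find KE_max using Einstein's equation:
E_photon = hf = (6.626×10⁻³⁴ J·s)(1.325e+15 Hz) = 5.4798 eV
KE_max = E_photon - φ = 5.4798 - 3.67 = 1.8098 eV

Since eV_s = KE_max:
V_s = KE_max/e = 1.8098 V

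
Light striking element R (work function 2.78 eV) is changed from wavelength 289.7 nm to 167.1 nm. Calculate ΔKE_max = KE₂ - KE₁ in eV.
3.1400 eV

Using Einstein's equation: KE_max = hc/λ - φ

For λ₁ = 289.7 nm:
KE₁ = hc/λ₁ - φ = 4.2797 - 2.78 = 1.4997 eV

For λ₂ = 167.1 nm:
KE₂ = hc/λ₂ - φ = 7.4198 - 2.78 = 4.6398 eV

Change in KE:
ΔKE = KE₂ - KE₁ = 4.6398 - 1.4997 = 3.1400 eV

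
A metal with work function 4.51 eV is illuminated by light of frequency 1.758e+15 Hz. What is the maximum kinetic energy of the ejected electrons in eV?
2.7605 eV

Using Einstein's photoelectric equation: KE_max = hf - φ

First, calculate the photon energy:
E_photon = hf = (6.626×10⁻³⁴ J·s)(1.758e+15 Hz)
E_photon = 7.2705 eV

Then, the maximum kinetic energy:
KE_max = E_photon - φ = 7.2705 eV - 4.51 eV = 2.7605 eV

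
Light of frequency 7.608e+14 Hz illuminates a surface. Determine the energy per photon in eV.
3.1464 eV

Using E = hf:

E = hf = (6.626×10⁻³⁴ J·s)(7.608e+14 Hz)
E = 3.1464 eV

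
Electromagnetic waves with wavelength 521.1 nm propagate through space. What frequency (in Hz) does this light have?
5.7531e+14 Hz

Using the wave equation: c = fλ

Solving for frequency:
f = c/λ = (3×10⁸ m/s) / (521.1×10⁻⁹ m)
f = 5.7531e+14 Hz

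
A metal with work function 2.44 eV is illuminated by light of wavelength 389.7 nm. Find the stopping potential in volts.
0.7415 V

The stopping potential V_s satisfies: eV_s = KE_max

First, find KE_max using Einstein's equation:
E_photon = hc/λ = 3.1815 eV
KE_max = E_photon - φ = 3.1815 - 2.44 = 0.7415 eV

Since eV_s = KE_max:
V_s = KE_max/e = 0.7415 V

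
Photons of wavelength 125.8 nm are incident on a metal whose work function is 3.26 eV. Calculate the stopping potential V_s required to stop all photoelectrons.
6.5957 V

The stopping potential V_s satisfies: eV_s = KE_max

First, find KE_max using Einstein's equation:
E_photon = hc/λ = 9.8557 eV
KE_max = E_photon - φ = 9.8557 - 3.26 = 6.5957 eV

Since eV_s = KE_max:
V_s = KE_max/e = 6.5957 V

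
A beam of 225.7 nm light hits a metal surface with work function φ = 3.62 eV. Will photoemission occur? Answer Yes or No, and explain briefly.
Yes

For photoemission, the photon energy must exceed the work function.

Photon energy: E = hc/λ = 5.4933 eV
Work function: φ = 3.62 eV

Since E_photon (5.4933 eV) > φ (3.62 eV), photoemission WILL occur.
The threshold wavelength is λ₀ = hc/φ = 342.5 nm.
Since 225.7 nm < 342.5 nm, the light has sufficient energy.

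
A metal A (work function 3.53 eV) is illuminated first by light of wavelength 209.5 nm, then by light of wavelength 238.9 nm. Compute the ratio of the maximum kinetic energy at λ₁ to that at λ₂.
1.4388

Using Einstein's equation: KE_max = hc/λ - φ

For λ₁ = 209.5 nm:
E₁ = hc/λ₁ = 5.9181 eV
KE₁ = E₁ - φ = 5.9181 - 3.53 = 2.3881 eV

For λ₂ = 238.9 nm:
E₂ = hc/λ₂ = 5.1898 eV
KE₂ = E₂ - φ = 5.1898 - 3.53 = 1.6598 eV

Ratio: KE₁/KE₂ = 2.3881/1.6598 = 1.4388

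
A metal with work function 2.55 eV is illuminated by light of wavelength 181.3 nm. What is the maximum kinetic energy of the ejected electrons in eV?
4.2886 eV

Using Einstein's photoelectric equation: KE_max = hf - φ = hc/λ - φ

First, calculate the photon energy:
E_photon = hc/λ = (6.626×10⁻³⁴ J·s)(3×10⁸ m/s) / (181.3×10⁻⁹ m)
E_photon = 6.8386 eV

Then, the maximum kinetic energy:
KE_max = E_photon - φ = 6.8386 eV - 2.55 eV = 4.2886 eV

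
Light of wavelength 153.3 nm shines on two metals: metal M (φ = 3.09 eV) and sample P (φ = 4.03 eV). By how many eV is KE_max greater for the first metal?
0.9400 eV

Using KE_max = hc/λ - φ for each metal:

Photon energy: E = hc/λ = 8.0877 eV

For metal M (φ₁ = 3.09 eV):
KE₁ = E - φ₁ = 8.0877 - 3.09 = 4.9977 eV

For sample P (φ₂ = 4.03 eV):
KE₂ = E - φ₂ = 8.0877 - 4.03 = 4.0577 eV

Difference:
ΔKE = KE₁ - KE₂ = 4.9977 - 4.0577 = 0.9400 eV

Note: The difference equals the difference in work functions: 4.03 - 3.09 = 0.94 eV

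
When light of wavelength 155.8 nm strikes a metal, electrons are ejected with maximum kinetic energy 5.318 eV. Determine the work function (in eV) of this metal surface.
2.64 eV

From Einstein's photoelectric equation: KE_max = hf - φ = hc/λ - φ

Rearranging for φ:
φ = hc/λ - KE_max

Calculate photon energy:
E_photon = hc/λ = 7.9579 eV

Therefore:
φ = 7.9579 - 5.318 = 2.64 eV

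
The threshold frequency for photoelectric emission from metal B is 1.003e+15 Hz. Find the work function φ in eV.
4.15 eV

At the threshold frequency, photon energy equals work function:
φ = hf₀

Calculating:
φ = (6.626×10⁻³⁴ J·s)(1.003e+15 Hz)
φ = 4.15 eV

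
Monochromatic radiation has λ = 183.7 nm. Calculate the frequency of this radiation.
1.6320e+15 Hz

Using the wave equation: c = fλ

Solving for frequency:
f = c/λ = (3×10⁸ m/s) / (183.7×10⁻⁹ m)
f = 1.6320e+15 Hz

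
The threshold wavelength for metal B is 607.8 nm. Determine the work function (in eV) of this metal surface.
2.04 eV

At the threshold wavelength, photon energy equals work function:
φ = hc/λ₀

Calculating:
φ = (6.626×10⁻³⁴ J·s)(3×10⁸ m/s) / (607.8×10⁻⁹ m)
φ = 2.04 eV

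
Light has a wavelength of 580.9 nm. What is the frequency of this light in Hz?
5.1608e+14 Hz

Using the wave equation: c = fλ

Solving for frequency:
f = c/λ = (3×10⁸ m/s) / (580.9×10⁻⁹ m)
f = 5.1608e+14 Hz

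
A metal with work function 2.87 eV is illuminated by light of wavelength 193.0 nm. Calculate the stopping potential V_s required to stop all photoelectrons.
3.5541 V

The stopping potential V_s satisfies: eV_s = KE_max

First, find KE_max using Einstein's equation:
E_photon = hc/λ = 6.4241 eV
KE_max = E_photon - φ = 6.4241 - 2.87 = 3.5541 eV

Since eV_s = KE_max:
V_s = KE_max/e = 3.5541 V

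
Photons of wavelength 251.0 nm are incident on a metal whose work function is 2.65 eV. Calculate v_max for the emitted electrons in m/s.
8.9744e+05 m/s

First, find the maximum kinetic energy:
E_photon = hc/λ = 4.9396 eV
KE_max = E_photon - φ = 4.9396 - 2.65 = 2.2896 eV

Convert to Joules: KE_max = 2.2896 × 1.602×10⁻¹⁹ J = 3.6684e-19 J

Then use KE = ½mv² to find velocity:
v = √(2·KE/m) = √(2 × 3.6684e-19 J / 9.109e-31 kg)
v = 8.9744e+05 m/s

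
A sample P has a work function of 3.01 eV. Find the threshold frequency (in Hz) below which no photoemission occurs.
7.2781e+14 Hz

The threshold frequency is when the photon energy equals the work function:
hf₀ = φ

Solving for f₀:
f₀ = φ/h = (3.01 eV × 1.602×10⁻¹⁹ J/eV) / (6.626×10⁻³⁴ J·s)
f₀ = 7.2781e+14 Hz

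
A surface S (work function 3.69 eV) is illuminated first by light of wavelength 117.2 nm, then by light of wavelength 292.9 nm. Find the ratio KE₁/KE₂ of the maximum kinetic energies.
12.6870

Using Einstein's equation: KE_max = hc/λ - φ

For λ₁ = 117.2 nm:
E₁ = hc/λ₁ = 10.5789 eV
KE₁ = E₁ - φ = 10.5789 - 3.69 = 6.8889 eV

For λ₂ = 292.9 nm:
E₂ = hc/λ₂ = 4.2330 eV
KE₂ = E₂ - φ = 4.2330 - 3.69 = 0.5430 eV

Ratio: KE₁/KE₂ = 6.8889/0.5430 = 12.6870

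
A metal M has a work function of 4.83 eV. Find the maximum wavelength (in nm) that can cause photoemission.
256.70 nm

The threshold wavelength is when the photon energy equals the work function:
hc/λ₀ = φ

Solving for λ₀:
λ₀ = hc/φ = (6.626×10⁻³⁴ J·s)(3×10⁸ m/s) / (4.83 eV × 1.602×10⁻¹⁹ J/eV)
λ₀ = 256.70 nm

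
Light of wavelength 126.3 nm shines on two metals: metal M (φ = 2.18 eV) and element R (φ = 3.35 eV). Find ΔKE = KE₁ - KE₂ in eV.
1.1700 eV

Using KE_max = hc/λ - φ for each metal:

Photon energy: E = hc/λ = 9.8166 eV

For metal M (φ₁ = 2.18 eV):
KE₁ = E - φ₁ = 9.8166 - 2.18 = 7.6366 eV

For element R (φ₂ = 3.35 eV):
KE₂ = E - φ₂ = 9.8166 - 3.35 = 6.4666 eV

Difference:
ΔKE = KE₁ - KE₂ = 7.6366 - 6.4666 = 1.1700 eV

Note: The difference equals the difference in work functions: 3.35 - 2.18 = 1.17 eV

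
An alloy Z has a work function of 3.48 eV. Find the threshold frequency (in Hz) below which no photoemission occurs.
8.4146e+14 Hz

The threshold frequency is when the photon energy equals the work function:
hf₀ = φ

Solving for f₀:
f₀ = φ/h = (3.48 eV × 1.602×10⁻¹⁹ J/eV) / (6.626×10⁻³⁴ J·s)
f₀ = 8.4146e+14 Hz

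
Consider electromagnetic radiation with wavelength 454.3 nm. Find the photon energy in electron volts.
2.7291 eV

Using E = hf = hc/λ:

E = hc/λ = (6.626×10⁻³⁴ J·s)(3×10⁸ m/s) / (454.3×10⁻⁹ m)
E = 2.7291 eV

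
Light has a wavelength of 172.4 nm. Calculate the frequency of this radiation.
1.7389e+15 Hz

Using the wave equation: c = fλ

Solving for frequency:
f = c/λ = (3×10⁸ m/s) / (172.4×10⁻⁹ m)
f = 1.7389e+15 Hz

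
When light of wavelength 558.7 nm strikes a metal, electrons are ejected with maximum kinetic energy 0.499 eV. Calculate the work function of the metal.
1.72 eV

From Einstein's photoelectric equation: KE_max = hf - φ = hc/λ - φ

Rearranging for φ:
φ = hc/λ - KE_max

Calculate photon energy:
E_photon = hc/λ = 2.2192 eV

Therefore:
φ = 2.2192 - 0.499 = 1.72 eV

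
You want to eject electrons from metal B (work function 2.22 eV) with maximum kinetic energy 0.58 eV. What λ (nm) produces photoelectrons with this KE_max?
442.80 nm

From Einstein's equation: KE_max = hc/λ - φ

Rearranging for λ:
hc/λ = KE_max + φ
λ = hc/(KE_max + φ)

Required photon energy:
E_photon = KE_max + φ = 0.58 + 2.22 = 2.80 eV

Required wavelength:
λ = hc/E_photon = (6.626×10⁻³⁴)(3×10⁸) / (2.80 × 1.602×10⁻¹⁹)
λ = 442.80 nm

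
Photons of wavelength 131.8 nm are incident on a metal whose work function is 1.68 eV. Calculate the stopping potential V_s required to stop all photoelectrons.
7.7270 V

The stopping potential V_s satisfies: eV_s = KE_max

First, find KE_max using Einstein's equation:
E_photon = hc/λ = 9.4070 eV
KE_max = E_photon - φ = 9.4070 - 1.68 = 7.7270 eV

Since eV_s = KE_max:
V_s = KE_max/e = 7.7270 V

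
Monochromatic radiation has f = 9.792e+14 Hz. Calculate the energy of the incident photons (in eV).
4.0496 eV

Using E = hf:

E = hf = (6.626×10⁻³⁴ J·s)(9.792e+14 Hz)
E = 4.0496 eV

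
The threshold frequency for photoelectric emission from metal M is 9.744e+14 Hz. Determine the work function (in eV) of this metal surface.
4.03 eV

At the threshold frequency, photon energy equals work function:
φ = hf₀

Calculating:
φ = (6.626×10⁻³⁴ J·s)(9.744e+14 Hz)
φ = 4.03 eV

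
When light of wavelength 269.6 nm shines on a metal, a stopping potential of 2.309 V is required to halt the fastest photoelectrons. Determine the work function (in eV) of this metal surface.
2.29 eV

The stopping potential gives the maximum kinetic energy: KE_max = eV_s = 2.309 eV

From Einstein's photoelectric equation: KE_max = hc/λ - φ
Rearranging: φ = hc/λ - KE_max

Calculate photon energy:
E_photon = hc/λ = (6.626×10⁻³⁴ J·s)(3×10⁸ m/s) / (269.6×10⁻⁹ m) = 4.5988 eV

Therefore:
φ = 4.5988 - 2.309 = 2.29 eV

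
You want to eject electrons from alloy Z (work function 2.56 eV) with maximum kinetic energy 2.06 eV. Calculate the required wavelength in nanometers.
268.36 nm

From Einstein's equation: KE_max = hc/λ - φ

Rearranging for λ:
hc/λ = KE_max + φ
λ = hc/(KE_max + φ)

Required photon energy:
E_photon = KE_max + φ = 2.06 + 2.56 = 4.62 eV

Required wavelength:
λ = hc/E_photon = (6.626×10⁻³⁴)(3×10⁸) / (4.62 × 1.602×10⁻¹⁹)
λ = 268.36 nm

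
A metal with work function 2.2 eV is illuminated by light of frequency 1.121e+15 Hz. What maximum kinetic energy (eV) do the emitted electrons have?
2.4361 eV

Using Einstein's photoelectric equation: KE_max = hf - φ

First, calculate the photon energy:
E_photon = hf = (6.626×10⁻³⁴ J·s)(1.121e+15 Hz)
E_photon = 4.6361 eV

Then, the maximum kinetic energy:
KE_max = E_photon - φ = 4.6361 eV - 2.2 eV = 2.4361 eV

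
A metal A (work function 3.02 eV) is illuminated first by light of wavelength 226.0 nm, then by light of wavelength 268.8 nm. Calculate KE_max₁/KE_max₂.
1.5485

Using Einstein's equation: KE_max = hc/λ - φ

For λ₁ = 226.0 nm:
E₁ = hc/λ₁ = 5.4860 eV
KE₁ = E₁ - φ = 5.4860 - 3.02 = 2.4660 eV

For λ₂ = 268.8 nm:
E₂ = hc/λ₂ = 4.6125 eV
KE₂ = E₂ - φ = 4.6125 - 3.02 = 1.5925 eV

Ratio: KE₁/KE₂ = 2.4660/1.5925 = 1.5485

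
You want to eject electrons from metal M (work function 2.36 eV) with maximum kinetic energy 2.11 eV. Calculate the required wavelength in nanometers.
277.37 nm

From Einstein's equation: KE_max = hc/λ - φ

Rearranging for λ:
hc/λ = KE_max + φ
λ = hc/(KE_max + φ)

Required photon energy:
E_photon = KE_max + φ = 2.11 + 2.36 = 4.47 eV

Required wavelength:
λ = hc/E_photon = (6.626×10⁻³⁴)(3×10⁸) / (4.47 × 1.602×10⁻¹⁹)
λ = 277.37 nm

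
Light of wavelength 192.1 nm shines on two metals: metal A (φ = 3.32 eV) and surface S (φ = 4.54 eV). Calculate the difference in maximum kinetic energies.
1.2200 eV

Using KE_max = hc/λ - φ for each metal:

Photon energy: E = hc/λ = 6.4541 eV

For metal A (φ₁ = 3.32 eV):
KE₁ = E - φ₁ = 6.4541 - 3.32 = 3.1341 eV

For surface S (φ₂ = 4.54 eV):
KE₂ = E - φ₂ = 6.4541 - 4.54 = 1.9141 eV

Difference:
ΔKE = KE₁ - KE₂ = 3.1341 - 1.9141 = 1.2200 eV

Note: The difference equals the difference in work functions: 4.54 - 3.32 = 1.22 eV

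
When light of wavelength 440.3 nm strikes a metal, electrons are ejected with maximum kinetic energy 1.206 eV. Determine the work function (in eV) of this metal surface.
1.61 eV

From Einstein's photoelectric equation: KE_max = hf - φ = hc/λ - φ

Rearranging for φ:
φ = hc/λ - KE_max

Calculate photon energy:
E_photon = hc/λ = 2.8159 eV

Therefore:
φ = 2.8159 - 1.206 = 1.61 eV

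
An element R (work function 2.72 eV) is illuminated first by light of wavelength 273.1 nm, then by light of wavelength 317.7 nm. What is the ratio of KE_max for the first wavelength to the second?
1.5389

Using Einstein's equation: KE_max = hc/λ - φ

For λ₁ = 273.1 nm:
E₁ = hc/λ₁ = 4.5399 eV
KE₁ = E₁ - φ = 4.5399 - 2.72 = 1.8199 eV

For λ₂ = 317.7 nm:
E₂ = hc/λ₂ = 3.9026 eV
KE₂ = E₂ - φ = 3.9026 - 2.72 = 1.1826 eV

Ratio: KE₁/KE₂ = 1.8199/1.1826 = 1.5389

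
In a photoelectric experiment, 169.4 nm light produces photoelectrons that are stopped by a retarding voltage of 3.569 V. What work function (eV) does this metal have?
3.75 eV

The stopping potential gives the maximum kinetic energy: KE_max = eV_s = 3.569 eV

From Einstein's photoelectric equation: KE_max = hc/λ - φ
Rearranging: φ = hc/λ - KE_max

Calculate photon energy:
E_photon = hc/λ = (6.626×10⁻³⁴ J·s)(3×10⁸ m/s) / (169.4×10⁻⁹ m) = 7.3190 eV

Therefore:
φ = 7.3190 - 3.569 = 3.75 eV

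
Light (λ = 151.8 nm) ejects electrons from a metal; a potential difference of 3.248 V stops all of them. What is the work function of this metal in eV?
4.92 eV

The stopping potential gives the maximum kinetic energy: KE_max = eV_s = 3.248 eV

From Einstein's photoelectric equation: KE_max = hc/λ - φ
Rearranging: φ = hc/λ - KE_max

Calculate photon energy:
E_photon = hc/λ = (6.626×10⁻³⁴ J·s)(3×10⁸ m/s) / (151.8×10⁻⁹ m) = 8.1676 eV

Therefore:
φ = 8.1676 - 3.248 = 4.92 eV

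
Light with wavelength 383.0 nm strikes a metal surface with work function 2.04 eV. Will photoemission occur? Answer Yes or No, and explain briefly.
Yes

For photoemission, the photon energy must exceed the work function.

Photon energy: E = hc/λ = 3.2372 eV
Work function: φ = 2.04 eV

Since E_photon (3.2372 eV) > φ (2.04 eV), photoemission WILL occur.
The threshold wavelength is λ₀ = hc/φ = 607.8 nm.
Since 383.0 nm < 607.8 nm, the light has sufficient energy.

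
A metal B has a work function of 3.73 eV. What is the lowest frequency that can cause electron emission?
9.0191e+14 Hz

The threshold frequency is when the photon energy equals the work function:
hf₀ = φ

Solving for f₀:
f₀ = φ/h = (3.73 eV × 1.602×10⁻¹⁹ J/eV) / (6.626×10⁻³⁴ J·s)
f₀ = 9.0191e+14 Hz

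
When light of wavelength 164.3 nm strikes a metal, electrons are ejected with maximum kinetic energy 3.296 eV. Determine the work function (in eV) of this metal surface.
4.25 eV

From Einstein's photoelectric equation: KE_max = hf - φ = hc/λ - φ

Rearranging for φ:
φ = hc/λ - KE_max

Calculate photon energy:
E_photon = hc/λ = 7.5462 eV

Therefore:
φ = 7.5462 - 3.296 = 4.25 eV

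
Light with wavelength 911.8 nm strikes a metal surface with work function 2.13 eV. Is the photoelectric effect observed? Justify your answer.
No

For photoemission, the photon energy must exceed the work function.

Photon energy: E = hc/λ = 1.3598 eV
Work function: φ = 2.13 eV

Since E_photon (1.3598 eV) < φ (2.13 eV), photoemission will NOT occur.
The threshold wavelength is λ₀ = hc/φ = 582.1 nm.
Since 911.8 nm > 582.1 nm, the photons lack sufficient energy.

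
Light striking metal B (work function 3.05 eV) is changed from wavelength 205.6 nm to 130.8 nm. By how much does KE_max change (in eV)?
3.4486 eV

Using Einstein's equation: KE_max = hc/λ - φ

For λ₁ = 205.6 nm:
KE₁ = hc/λ₁ - φ = 6.0304 - 3.05 = 2.9804 eV

For λ₂ = 130.8 nm:
KE₂ = hc/λ₂ - φ = 9.4789 - 3.05 = 6.4289 eV

Change in KE:
ΔKE = KE₂ - KE₁ = 6.4289 - 2.9804 = 3.4486 eV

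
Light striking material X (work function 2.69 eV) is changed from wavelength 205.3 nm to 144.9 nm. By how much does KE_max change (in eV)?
2.5174 eV

Using Einstein's equation: KE_max = hc/λ - φ

For λ₁ = 205.3 nm:
KE₁ = hc/λ₁ - φ = 6.0392 - 2.69 = 3.3492 eV

For λ₂ = 144.9 nm:
KE₂ = hc/λ₂ - φ = 8.5565 - 2.69 = 5.8665 eV

Change in KE:
ΔKE = KE₂ - KE₁ = 5.8665 - 3.3492 = 2.5174 eV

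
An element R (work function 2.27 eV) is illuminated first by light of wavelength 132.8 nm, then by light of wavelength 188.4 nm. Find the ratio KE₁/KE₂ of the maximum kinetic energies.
1.6391

Using Einstein's equation: KE_max = hc/λ - φ

For λ₁ = 132.8 nm:
E₁ = hc/λ₁ = 9.3362 eV
KE₁ = E₁ - φ = 9.3362 - 2.27 = 7.0662 eV

For λ₂ = 188.4 nm:
E₂ = hc/λ₂ = 6.5809 eV
KE₂ = E₂ - φ = 6.5809 - 2.27 = 4.3109 eV

Ratio: KE₁/KE₂ = 7.0662/4.3109 = 1.6391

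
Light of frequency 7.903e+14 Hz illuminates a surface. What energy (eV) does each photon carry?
3.2684 eV

Using E = hf:

E = hf = (6.626×10⁻³⁴ J·s)(7.903e+14 Hz)
E = 3.2684 eV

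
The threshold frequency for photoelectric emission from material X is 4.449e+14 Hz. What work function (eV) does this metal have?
1.84 eV

At the threshold frequency, photon energy equals work function:
φ = hf₀

Calculating:
φ = (6.626×10⁻³⁴ J·s)(4.449e+14 Hz)
φ = 1.84 eV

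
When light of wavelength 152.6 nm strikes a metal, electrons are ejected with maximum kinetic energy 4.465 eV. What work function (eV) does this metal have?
3.66 eV

From Einstein's photoelectric equation: KE_max = hf - φ = hc/λ - φ

Rearranging for φ:
φ = hc/λ - KE_max

Calculate photon energy:
E_photon = hc/λ = 8.1248 eV

Therefore:
φ = 8.1248 - 4.465 = 3.66 eV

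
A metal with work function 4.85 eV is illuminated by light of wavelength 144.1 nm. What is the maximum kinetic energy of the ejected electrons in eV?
3.7540 eV

Using Einstein's photoelectric equation: KE_max = hf - φ = hc/λ - φ

First, calculate the photon energy:
E_photon = hc/λ = (6.626×10⁻³⁴ J·s)(3×10⁸ m/s) / (144.1×10⁻⁹ m)
E_photon = 8.6040 eV

Then, the maximum kinetic energy:
KE_max = E_photon - φ = 8.6040 eV - 4.85 eV = 3.7540 eV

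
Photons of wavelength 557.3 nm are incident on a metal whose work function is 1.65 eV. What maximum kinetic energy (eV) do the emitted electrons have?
0.5747 eV

Using Einstein's photoelectric equation: KE_max = hf - φ = hc/λ - φ

First, calculate the photon energy:
E_photon = hc/λ = (6.626×10⁻³⁴ J·s)(3×10⁸ m/s) / (557.3×10⁻⁹ m)
E_photon = 2.2247 eV

Then, the maximum kinetic energy:
KE_max = E_photon - φ = 2.2247 eV - 1.65 eV = 0.5747 eV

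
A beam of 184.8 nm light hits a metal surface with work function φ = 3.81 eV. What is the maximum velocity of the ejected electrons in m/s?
1.0099e+06 m/s

First, find the maximum kinetic energy:
E_photon = hc/λ = 6.7091 eV
KE_max = E_photon - φ = 6.7091 - 3.81 = 2.8991 eV

Convert to Joules: KE_max = 2.8991 × 1.602×10⁻¹⁹ J = 4.6449e-19 J

Then use KE = ½mv² to find velocity:
v = √(2·KE/m) = √(2 × 4.6449e-19 J / 9.109e-31 kg)
v = 1.0099e+06 m/s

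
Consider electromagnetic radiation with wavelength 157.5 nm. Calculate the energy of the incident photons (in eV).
7.8720 eV

Using E = hf = hc/λ:

E = hc/λ = (6.626×10⁻³⁴ J·s)(3×10⁸ m/s) / (157.5×10⁻⁹ m)
E = 7.8720 eV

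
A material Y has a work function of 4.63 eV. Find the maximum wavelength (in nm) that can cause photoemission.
267.78 nm

The threshold wavelength is when the photon energy equals the work function:
hc/λ₀ = φ

Solving for λ₀:
λ₀ = hc/φ = (6.626×10⁻³⁴ J·s)(3×10⁸ m/s) / (4.63 eV × 1.602×10⁻¹⁹ J/eV)
λ₀ = 267.78 nm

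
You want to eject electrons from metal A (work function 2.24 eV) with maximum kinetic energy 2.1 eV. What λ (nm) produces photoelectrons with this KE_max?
285.68 nm

From Einstein's equation: KE_max = hc/λ - φ

Rearranging for λ:
hc/λ = KE_max + φ
λ = hc/(KE_max + φ)

Required photon energy:
E_photon = KE_max + φ = 2.1 + 2.24 = 4.34 eV

Required wavelength:
λ = hc/E_photon = (6.626×10⁻³⁴)(3×10⁸) / (4.34 × 1.602×10⁻¹⁹)
λ = 285.68 nm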